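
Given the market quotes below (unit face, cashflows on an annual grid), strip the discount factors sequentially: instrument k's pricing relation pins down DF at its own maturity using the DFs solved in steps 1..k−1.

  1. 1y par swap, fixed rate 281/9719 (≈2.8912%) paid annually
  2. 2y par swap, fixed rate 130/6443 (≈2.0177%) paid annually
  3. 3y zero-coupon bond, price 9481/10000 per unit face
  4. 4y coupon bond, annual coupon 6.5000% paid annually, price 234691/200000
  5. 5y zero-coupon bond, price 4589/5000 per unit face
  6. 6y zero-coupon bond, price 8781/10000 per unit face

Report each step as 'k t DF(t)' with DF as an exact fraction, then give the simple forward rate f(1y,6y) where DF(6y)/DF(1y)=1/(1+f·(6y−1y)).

step 1 [1y] swap r/1=281/9719: DF=(1 − 281/9719·(0))/(1+281/9719) = 9719/10000 ≈ 0.971900
step 2 [2y] swap r/1=130/6443: DF=(1 − 130/6443·(0.971900))/(1+130/6443) = 961/1000 ≈ 0.961000
step 3 [3y] zero: DF = P = 9481/10000 ≈ 0.948100
step 4 [4y] bond c/1=13/200: DF=(234691/200000 − 13/200·(0.971900+0.961000+0.948100))/(1+13/200) = 463/500 ≈ 0.926000
step 5 [5y] zero: DF = P = 4589/5000 ≈ 0.917800
step 6 [6y] zero: DF = P = 8781/10000 ≈ 0.878100

1 1 9719/10000
2 2 961/1000
3 3 9481/10000
4 4 463/500
5 5 4589/5000
6 6 8781/10000
f(1y,6y) = ((9719/10000)/(8781/10000) − 1)/(5) = 938/43905 ≈ 2.1364%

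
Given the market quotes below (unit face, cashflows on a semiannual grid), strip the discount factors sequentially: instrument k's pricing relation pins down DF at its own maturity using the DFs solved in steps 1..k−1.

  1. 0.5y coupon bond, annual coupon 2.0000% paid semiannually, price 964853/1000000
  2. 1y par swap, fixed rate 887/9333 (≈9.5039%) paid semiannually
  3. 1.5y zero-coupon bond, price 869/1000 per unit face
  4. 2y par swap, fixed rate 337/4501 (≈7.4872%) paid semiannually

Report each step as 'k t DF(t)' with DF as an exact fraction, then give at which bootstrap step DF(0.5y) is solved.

step 1 [0.5y] bond c/2=1/100: DF=(964853/1000000 − 1/100·(0))/(1+1/100) = 9553/10000 ≈ 0.955300
step 2 [1y] swap r/2=887/18666: DF=(1 − 887/18666·(0.955300))/(1+887/18666) = 9113/10000 ≈ 0.911300
step 3 [1.5y] zero: DF = P = 869/1000 ≈ 0.869000
step 4 [2y] swap r/2=337/9002: DF=(1 − 337/9002·(0.955300+0.911300+0.869000))/(1+337/9002) = 2163/2500 ≈ 0.865200

1 1/2 9553/10000
2 1 9113/10000
3 3/2 869/1000
4 2 2163/2500
DF(0.5y) is solved at step 1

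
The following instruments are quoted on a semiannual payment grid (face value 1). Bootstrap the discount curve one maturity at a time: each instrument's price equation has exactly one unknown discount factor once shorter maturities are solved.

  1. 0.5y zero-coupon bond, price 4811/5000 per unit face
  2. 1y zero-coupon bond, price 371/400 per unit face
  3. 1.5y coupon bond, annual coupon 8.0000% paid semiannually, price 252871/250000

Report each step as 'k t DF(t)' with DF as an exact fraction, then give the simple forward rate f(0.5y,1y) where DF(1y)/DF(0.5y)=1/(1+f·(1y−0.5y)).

step 1 [0.5y] zero: DF = P = 4811/5000 ≈ 0.962200
step 2 [1y] zero: DF = P = 371/400 ≈ 0.927500
step 3 [1.5y] bond c/2=1/25: DF=(252871/250000 − 1/25·(0.962200+0.927500))/(1+1/25) = 8999/10000 ≈ 0.899900

1 1/2 4811/5000
2 1 371/400
3 3/2 8999/10000
f(0.5y,1y) = ((4811/5000)/(371/400) − 1)/(1/2) = 694/9275 ≈ 7.4825%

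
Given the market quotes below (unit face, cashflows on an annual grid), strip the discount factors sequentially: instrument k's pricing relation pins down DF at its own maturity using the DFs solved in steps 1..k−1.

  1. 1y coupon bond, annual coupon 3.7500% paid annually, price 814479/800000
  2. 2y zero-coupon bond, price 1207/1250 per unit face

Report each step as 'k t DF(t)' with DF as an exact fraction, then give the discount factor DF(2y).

step 1 [1y] bond c/1=3/80: DF=(814479/800000 − 3/80·(0))/(1+3/80) = 9813/10000 ≈ 0.981300
step 2 [2y] zero: DF = P = 1207/1250 ≈ 0.965600

1 1 9813/10000
2 2 1207/1250
DF(2y) = 1207/1250 ≈ 0.965600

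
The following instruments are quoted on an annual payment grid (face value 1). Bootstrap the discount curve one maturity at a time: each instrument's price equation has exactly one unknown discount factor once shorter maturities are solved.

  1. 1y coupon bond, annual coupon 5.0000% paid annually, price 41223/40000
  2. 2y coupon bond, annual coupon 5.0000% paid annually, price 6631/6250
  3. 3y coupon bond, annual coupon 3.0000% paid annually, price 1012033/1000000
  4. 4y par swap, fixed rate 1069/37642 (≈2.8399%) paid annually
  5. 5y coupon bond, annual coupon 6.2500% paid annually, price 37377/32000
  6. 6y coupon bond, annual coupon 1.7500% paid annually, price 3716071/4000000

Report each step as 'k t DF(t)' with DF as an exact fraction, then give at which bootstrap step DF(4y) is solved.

1 1 1963/2000
2 2 9637/10000
3 3 9259/10000
4 4 8931/10000
5 5 8779/10000
6 6 2083/2500
DF(4y) is solved at step 4

step 1 [1y] bond c/1=1/20: DF=(41223/40000 − 1/20·(0))/(1+1/20) = 1963/2000 ≈ 0.981500
step 2 [2y] bond c/1=1/20: DF=(6631/6250 − 1/20·(0.981500))/(1+1/20) = 9637/10000 ≈ 0.963700
step 3 [3y] bond c/1=3/100: DF=(1012033/1000000 − 3/100·(0.981500+0.963700))/(1+3/100) = 9259/10000 ≈ 0.925900
step 4 [4y] swap r/1=1069/37642: DF=(1 − 1069/37642·(0.981500+0.963700+0.925900))/(1+1069/37642) = 8931/10000 ≈ 0.893100
step 5 [5y] bond c/1=1/16: DF=(37377/32000 − 1/16·(0.981500+0.963700+0.925900+0.893100))/(1+1/16) = 8779/10000 ≈ 0.877900
step 6 [6y] bond c/1=7/400: DF=(3716071/4000000 − 7/400·(0.981500+0.963700+0.925900+0.893100+0.877900))/(1+7/400) = 2083/2500 ≈ 0.833200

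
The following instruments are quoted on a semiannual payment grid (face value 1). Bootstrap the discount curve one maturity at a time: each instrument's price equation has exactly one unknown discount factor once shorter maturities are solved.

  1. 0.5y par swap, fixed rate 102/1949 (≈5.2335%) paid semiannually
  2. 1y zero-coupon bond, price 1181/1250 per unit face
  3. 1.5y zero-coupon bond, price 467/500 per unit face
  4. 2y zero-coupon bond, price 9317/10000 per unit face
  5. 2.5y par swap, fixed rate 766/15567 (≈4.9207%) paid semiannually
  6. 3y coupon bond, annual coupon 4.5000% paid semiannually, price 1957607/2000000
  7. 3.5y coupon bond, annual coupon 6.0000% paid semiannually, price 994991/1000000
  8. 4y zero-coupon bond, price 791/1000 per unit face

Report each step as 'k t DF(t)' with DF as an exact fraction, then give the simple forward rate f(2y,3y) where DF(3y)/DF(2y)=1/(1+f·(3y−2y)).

1 1/2 1949/2000
2 1 1181/1250
3 3/2 467/500
4 2 9317/10000
5 5/2 8851/10000
6 3 1709/2000
7 7/2 8051/10000
8 4 791/1000
f(2y,3y) = ((9317/10000)/(1709/2000) − 1)/(1) = 772/8545 ≈ 9.0345%

step 1 [0.5y] swap r/2=51/1949: DF=(1 − 51/1949·(0))/(1+51/1949) = 1949/2000 ≈ 0.974500
step 2 [1y] zero: DF = P = 1181/1250 ≈ 0.944800
step 3 [1.5y] zero: DF = P = 467/500 ≈ 0.934000
step 4 [2y] zero: DF = P = 9317/10000 ≈ 0.931700
step 5 [2.5y] swap r/2=383/15567: DF=(1 − 383/15567·(0.974500+0.944800+0.934000+0.931700))/(1+383/15567) = 8851/10000 ≈ 0.885100
step 6 [3y] bond c/2=9/400: DF=(1957607/2000000 − 9/400·(0.974500+0.944800+0.934000+0.931700+0.885100))/(1+9/400) = 1709/2000 ≈ 0.854500
step 7 [3.5y] bond c/2=3/100: DF=(994991/1000000 − 3/100·(0.974500+0.944800+0.934000+0.931700+0.885100+0.854500))/(1+3/100) = 8051/10000 ≈ 0.805100
step 8 [4y] zero: DF = P = 791/1000 ≈ 0.791000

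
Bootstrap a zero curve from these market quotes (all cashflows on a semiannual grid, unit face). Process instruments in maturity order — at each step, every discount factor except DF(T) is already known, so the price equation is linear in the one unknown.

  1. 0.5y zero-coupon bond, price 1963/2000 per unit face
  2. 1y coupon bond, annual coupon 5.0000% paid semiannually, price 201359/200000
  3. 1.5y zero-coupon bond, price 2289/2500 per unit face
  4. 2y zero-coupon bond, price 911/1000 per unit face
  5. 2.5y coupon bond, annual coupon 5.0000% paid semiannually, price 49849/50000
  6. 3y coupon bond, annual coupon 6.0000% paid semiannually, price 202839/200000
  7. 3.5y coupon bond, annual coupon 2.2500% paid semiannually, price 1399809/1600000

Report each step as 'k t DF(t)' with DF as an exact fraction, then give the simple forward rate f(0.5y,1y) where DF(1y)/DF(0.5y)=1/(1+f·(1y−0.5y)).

1 1/2 1963/2000
2 1 9583/10000
3 3/2 2289/2500
4 2 911/1000
5 5/2 1101/1250
6 3 8493/10000
7 7/2 201/250
f(0.5y,1y) = ((1963/2000)/(9583/10000) − 1)/(1/2) = 464/9583 ≈ 4.8419%

step 1 [0.5y] zero: DF = P = 1963/2000 ≈ 0.981500
step 2 [1y] bond c/2=1/40: DF=(201359/200000 − 1/40·(0.981500))/(1+1/40) = 9583/10000 ≈ 0.958300
step 3 [1.5y] zero: DF = P = 2289/2500 ≈ 0.915600
step 4 [2y] zero: DF = P = 911/1000 ≈ 0.911000
step 5 [2.5y] bond c/2=1/40: DF=(49849/50000 − 1/40·(0.981500+0.958300+0.915600+0.911000))/(1+1/40) = 1101/1250 ≈ 0.880800
step 6 [3y] bond c/2=3/100: DF=(202839/200000 − 3/100·(0.981500+0.958300+0.915600+0.911000+0.880800))/(1+3/100) = 8493/10000 ≈ 0.849300
step 7 [3.5y] bond c/2=9/800: DF=(1399809/1600000 − 9/800·(0.981500+0.958300+0.915600+0.911000+0.880800+0.849300))/(1+9/800) = 201/250 ≈ 0.804000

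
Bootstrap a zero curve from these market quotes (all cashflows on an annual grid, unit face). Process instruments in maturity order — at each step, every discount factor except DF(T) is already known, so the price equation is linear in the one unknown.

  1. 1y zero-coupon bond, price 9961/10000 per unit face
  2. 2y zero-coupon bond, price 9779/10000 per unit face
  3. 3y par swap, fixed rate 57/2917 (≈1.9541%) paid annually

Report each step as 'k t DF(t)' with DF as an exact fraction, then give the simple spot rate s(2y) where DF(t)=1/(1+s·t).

step 1 [1y] zero: DF = P = 9961/10000 ≈ 0.996100
step 2 [2y] zero: DF = P = 9779/10000 ≈ 0.977900
step 3 [3y] swap r/1=57/2917: DF=(1 − 57/2917·(0.996100+0.977900))/(1+57/2917) = 943/1000 ≈ 0.943000

1 1 9961/10000
2 2 9779/10000
3 3 943/1000
s(2y) = (1/(9779/10000) − 1)/(2) = 221/19558 ≈ 1.1300%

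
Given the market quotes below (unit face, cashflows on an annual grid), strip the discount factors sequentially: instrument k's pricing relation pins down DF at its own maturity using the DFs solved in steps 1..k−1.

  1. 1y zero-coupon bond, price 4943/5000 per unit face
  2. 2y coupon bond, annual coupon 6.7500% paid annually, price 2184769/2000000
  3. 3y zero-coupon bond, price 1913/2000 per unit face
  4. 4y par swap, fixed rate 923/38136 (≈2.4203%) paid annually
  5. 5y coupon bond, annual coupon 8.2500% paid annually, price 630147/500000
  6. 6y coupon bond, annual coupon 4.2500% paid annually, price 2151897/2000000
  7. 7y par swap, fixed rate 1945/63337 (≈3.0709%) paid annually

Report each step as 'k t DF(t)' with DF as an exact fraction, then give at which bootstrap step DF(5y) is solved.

1 1 4943/5000
2 2 1201/1250
3 3 1913/2000
4 4 9077/10000
5 5 546/625
6 6 841/1000
7 7 1611/2000
DF(5y) is solved at step 5

step 1 [1y] zero: DF = P = 4943/5000 ≈ 0.988600
step 2 [2y] bond c/1=27/400: DF=(2184769/2000000 − 27/400·(0.988600))/(1+27/400) = 1201/1250 ≈ 0.960800
step 3 [3y] zero: DF = P = 1913/2000 ≈ 0.956500
step 4 [4y] swap r/1=923/38136: DF=(1 − 923/38136·(0.988600+0.960800+0.956500))/(1+923/38136) = 9077/10000 ≈ 0.907700
step 5 [5y] bond c/1=33/400: DF=(630147/500000 − 33/400·(0.988600+0.960800+0.956500+0.907700))/(1+33/400) = 546/625 ≈ 0.873600
step 6 [6y] bond c/1=17/400: DF=(2151897/2000000 − 17/400·(0.988600+0.960800+0.956500+0.907700+0.873600))/(1+17/400) = 841/1000 ≈ 0.841000
step 7 [7y] swap r/1=1945/63337: DF=(1 − 1945/63337·(0.988600+0.960800+0.956500+0.907700+0.873600+0.841000))/(1+1945/63337) = 1611/2000 ≈ 0.805500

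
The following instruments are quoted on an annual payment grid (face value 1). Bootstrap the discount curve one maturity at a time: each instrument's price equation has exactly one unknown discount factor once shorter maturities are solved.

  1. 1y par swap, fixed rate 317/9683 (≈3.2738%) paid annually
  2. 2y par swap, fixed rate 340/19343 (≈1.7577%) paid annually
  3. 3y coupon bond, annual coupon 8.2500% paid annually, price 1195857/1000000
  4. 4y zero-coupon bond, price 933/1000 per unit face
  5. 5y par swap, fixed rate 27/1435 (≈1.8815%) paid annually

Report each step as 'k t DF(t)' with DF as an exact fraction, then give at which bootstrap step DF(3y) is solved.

1 1 9683/10000
2 2 483/500
3 3 9573/10000
4 4 933/1000
5 5 9109/10000
DF(3y) is solved at step 3

step 1 [1y] swap r/1=317/9683: DF=(1 − 317/9683·(0))/(1+317/9683) = 9683/10000 ≈ 0.968300
step 2 [2y] swap r/1=340/19343: DF=(1 − 340/19343·(0.968300))/(1+340/19343) = 483/500 ≈ 0.966000
step 3 [3y] bond c/1=33/400: DF=(1195857/1000000 − 33/400·(0.968300+0.966000))/(1+33/400) = 9573/10000 ≈ 0.957300
step 4 [4y] zero: DF = P = 933/1000 ≈ 0.933000
step 5 [5y] swap r/1=27/1435: DF=(1 − 27/1435·(0.968300+0.966000+0.957300+0.933000))/(1+27/1435) = 9109/10000 ≈ 0.910900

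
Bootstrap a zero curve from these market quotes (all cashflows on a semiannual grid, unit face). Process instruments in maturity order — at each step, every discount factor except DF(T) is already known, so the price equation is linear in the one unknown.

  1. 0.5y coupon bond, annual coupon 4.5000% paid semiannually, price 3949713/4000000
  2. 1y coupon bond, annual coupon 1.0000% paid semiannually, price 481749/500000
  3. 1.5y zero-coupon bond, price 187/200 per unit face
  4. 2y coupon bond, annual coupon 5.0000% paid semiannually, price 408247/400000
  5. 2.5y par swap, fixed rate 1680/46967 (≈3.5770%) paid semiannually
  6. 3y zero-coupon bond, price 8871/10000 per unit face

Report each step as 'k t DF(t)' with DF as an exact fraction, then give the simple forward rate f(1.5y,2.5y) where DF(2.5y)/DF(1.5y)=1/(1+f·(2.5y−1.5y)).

step 1 [0.5y] bond c/2=9/400: DF=(3949713/4000000 − 9/400·(0))/(1+9/400) = 9657/10000 ≈ 0.965700
step 2 [1y] bond c/2=1/200: DF=(481749/500000 − 1/200·(0.965700))/(1+1/200) = 9539/10000 ≈ 0.953900
step 3 [1.5y] zero: DF = P = 187/200 ≈ 0.935000
step 4 [2y] bond c/2=1/40: DF=(408247/400000 − 1/40·(0.965700+0.953900+0.935000))/(1+1/40) = 9261/10000 ≈ 0.926100
step 5 [2.5y] swap r/2=840/46967: DF=(1 − 840/46967·(0.965700+0.953900+0.935000+0.926100))/(1+840/46967) = 229/250 ≈ 0.916000
step 6 [3y] zero: DF = P = 8871/10000 ≈ 0.887100

1 1/2 9657/10000
2 1 9539/10000
3 3/2 187/200
4 2 9261/10000
5 5/2 229/250
6 3 8871/10000
f(1.5y,2.5y) = ((187/200)/(229/250) − 1)/(1) = 19/916 ≈ 2.0742%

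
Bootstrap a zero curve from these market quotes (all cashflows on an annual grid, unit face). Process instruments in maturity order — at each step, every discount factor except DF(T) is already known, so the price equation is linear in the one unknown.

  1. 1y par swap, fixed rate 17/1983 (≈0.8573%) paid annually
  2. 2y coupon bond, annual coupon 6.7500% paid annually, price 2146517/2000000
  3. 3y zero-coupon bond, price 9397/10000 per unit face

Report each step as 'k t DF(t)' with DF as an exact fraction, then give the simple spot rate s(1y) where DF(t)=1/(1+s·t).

1 1 1983/2000
2 2 9427/10000
3 3 9397/10000
s(1y) = (1/(1983/2000) − 1)/(1) = 17/1983 ≈ 0.8573%

step 1 [1y] swap r/1=17/1983: DF=(1 − 17/1983·(0))/(1+17/1983) = 1983/2000 ≈ 0.991500
step 2 [2y] bond c/1=27/400: DF=(2146517/2000000 − 27/400·(0.991500))/(1+27/400) = 9427/10000 ≈ 0.942700
step 3 [3y] zero: DF = P = 9397/10000 ≈ 0.939700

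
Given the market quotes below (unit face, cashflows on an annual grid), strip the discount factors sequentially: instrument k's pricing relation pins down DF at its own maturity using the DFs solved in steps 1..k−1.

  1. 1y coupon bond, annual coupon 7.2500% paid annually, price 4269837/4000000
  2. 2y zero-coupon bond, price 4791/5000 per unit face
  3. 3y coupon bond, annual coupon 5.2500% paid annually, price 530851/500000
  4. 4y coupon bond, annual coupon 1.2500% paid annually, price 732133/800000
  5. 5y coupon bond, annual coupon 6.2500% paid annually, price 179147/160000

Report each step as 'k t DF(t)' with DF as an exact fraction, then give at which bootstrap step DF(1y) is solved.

step 1 [1y] bond c/1=29/400: DF=(4269837/4000000 − 29/400·(0))/(1+29/400) = 9953/10000 ≈ 0.995300
step 2 [2y] zero: DF = P = 4791/5000 ≈ 0.958200
step 3 [3y] bond c/1=21/400: DF=(530851/500000 − 21/400·(0.995300+0.958200))/(1+21/400) = 9113/10000 ≈ 0.911300
step 4 [4y] bond c/1=1/80: DF=(732133/800000 − 1/80·(0.995300+0.958200+0.911300))/(1+1/80) = 1737/2000 ≈ 0.868500
step 5 [5y] bond c/1=1/16: DF=(179147/160000 − 1/16·(0.995300+0.958200+0.911300+0.868500))/(1+1/16) = 4171/5000 ≈ 0.834200

1 1 9953/10000
2 2 4791/5000
3 3 9113/10000
4 4 1737/2000
5 5 4171/5000
DF(1y) is solved at step 1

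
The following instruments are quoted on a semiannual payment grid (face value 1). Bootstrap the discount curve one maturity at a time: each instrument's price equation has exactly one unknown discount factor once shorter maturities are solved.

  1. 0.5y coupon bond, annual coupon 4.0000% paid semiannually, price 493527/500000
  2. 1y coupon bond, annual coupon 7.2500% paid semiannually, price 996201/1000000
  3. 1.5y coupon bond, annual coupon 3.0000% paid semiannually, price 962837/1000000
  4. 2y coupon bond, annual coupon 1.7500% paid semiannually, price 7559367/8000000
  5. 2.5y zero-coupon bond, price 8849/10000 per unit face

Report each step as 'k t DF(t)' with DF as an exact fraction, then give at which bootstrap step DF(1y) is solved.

step 1 [0.5y] bond c/2=1/50: DF=(493527/500000 − 1/50·(0))/(1+1/50) = 9677/10000 ≈ 0.967700
step 2 [1y] bond c/2=29/800: DF=(996201/1000000 − 29/800·(0.967700))/(1+29/800) = 371/400 ≈ 0.927500
step 3 [1.5y] bond c/2=3/200: DF=(962837/1000000 − 3/200·(0.967700+0.927500))/(1+3/200) = 4603/5000 ≈ 0.920600
step 4 [2y] bond c/2=7/800: DF=(7559367/8000000 − 7/800·(0.967700+0.927500+0.920600))/(1+7/800) = 9123/10000 ≈ 0.912300
step 5 [2.5y] zero: DF = P = 8849/10000 ≈ 0.884900

1 1/2 9677/10000
2 1 371/400
3 3/2 4603/5000
4 2 9123/10000
5 5/2 8849/10000
DF(1y) is solved at step 2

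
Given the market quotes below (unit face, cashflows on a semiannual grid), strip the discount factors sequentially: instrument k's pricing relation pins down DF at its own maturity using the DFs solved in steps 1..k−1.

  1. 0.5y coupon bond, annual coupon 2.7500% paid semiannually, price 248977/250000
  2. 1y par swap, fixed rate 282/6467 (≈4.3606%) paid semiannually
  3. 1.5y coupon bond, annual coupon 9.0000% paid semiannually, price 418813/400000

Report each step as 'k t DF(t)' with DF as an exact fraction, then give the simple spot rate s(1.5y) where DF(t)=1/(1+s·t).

step 1 [0.5y] bond c/2=11/800: DF=(248977/250000 − 11/800·(0))/(1+11/800) = 614/625 ≈ 0.982400
step 2 [1y] swap r/2=141/6467: DF=(1 − 141/6467·(0.982400))/(1+141/6467) = 9577/10000 ≈ 0.957700
step 3 [1.5y] bond c/2=9/200: DF=(418813/400000 − 9/200·(0.982400+0.957700))/(1+9/200) = 574/625 ≈ 0.918400

1 1/2 614/625
2 1 9577/10000
3 3/2 574/625
s(1.5y) = (1/(574/625) − 1)/(3/2) = 17/287 ≈ 5.9233%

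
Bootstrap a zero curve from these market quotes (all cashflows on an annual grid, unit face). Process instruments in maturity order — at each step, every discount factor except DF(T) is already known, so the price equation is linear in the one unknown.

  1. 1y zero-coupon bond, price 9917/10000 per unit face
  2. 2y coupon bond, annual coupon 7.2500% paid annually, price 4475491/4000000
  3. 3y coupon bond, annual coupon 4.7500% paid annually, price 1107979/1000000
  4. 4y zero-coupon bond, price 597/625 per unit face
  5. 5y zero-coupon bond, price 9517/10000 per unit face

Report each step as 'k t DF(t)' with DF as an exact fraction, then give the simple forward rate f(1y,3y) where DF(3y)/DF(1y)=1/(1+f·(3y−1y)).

step 1 [1y] zero: DF = P = 9917/10000 ≈ 0.991700
step 2 [2y] bond c/1=29/400: DF=(4475491/4000000 − 29/400·(0.991700))/(1+29/400) = 4881/5000 ≈ 0.976200
step 3 [3y] bond c/1=19/400: DF=(1107979/1000000 − 19/400·(0.991700+0.976200))/(1+19/400) = 1937/2000 ≈ 0.968500
step 4 [4y] zero: DF = P = 597/625 ≈ 0.955200
step 5 [5y] zero: DF = P = 9517/10000 ≈ 0.951700

1 1 9917/10000
2 2 4881/5000
3 3 1937/2000
4 4 597/625
5 5 9517/10000
f(1y,3y) = ((9917/10000)/(1937/2000) − 1)/(2) = 116/9685 ≈ 1.1977%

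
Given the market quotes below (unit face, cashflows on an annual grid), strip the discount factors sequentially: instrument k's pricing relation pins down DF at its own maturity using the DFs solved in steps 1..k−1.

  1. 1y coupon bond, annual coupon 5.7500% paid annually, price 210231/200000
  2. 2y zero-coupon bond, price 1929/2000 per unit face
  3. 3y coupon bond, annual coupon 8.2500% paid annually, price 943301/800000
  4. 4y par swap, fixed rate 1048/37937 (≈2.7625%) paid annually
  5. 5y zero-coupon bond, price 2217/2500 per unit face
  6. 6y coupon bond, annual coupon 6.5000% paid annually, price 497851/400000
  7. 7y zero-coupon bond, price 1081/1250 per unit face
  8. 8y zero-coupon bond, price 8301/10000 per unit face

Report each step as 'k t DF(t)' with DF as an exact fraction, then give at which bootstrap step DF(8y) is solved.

step 1 [1y] bond c/1=23/400: DF=(210231/200000 − 23/400·(0))/(1+23/400) = 497/500 ≈ 0.994000
step 2 [2y] zero: DF = P = 1929/2000 ≈ 0.964500
step 3 [3y] bond c/1=33/400: DF=(943301/800000 − 33/400·(0.994000+0.964500))/(1+33/400) = 47/50 ≈ 0.940000
step 4 [4y] swap r/1=1048/37937: DF=(1 − 1048/37937·(0.994000+0.964500+0.940000))/(1+1048/37937) = 1119/1250 ≈ 0.895200
step 5 [5y] zero: DF = P = 2217/2500 ≈ 0.886800
step 6 [6y] bond c/1=13/200: DF=(497851/400000 − 13/200·(0.994000+0.964500+0.940000+0.895200+0.886800))/(1+13/200) = 883/1000 ≈ 0.883000
step 7 [7y] zero: DF = P = 1081/1250 ≈ 0.864800
step 8 [8y] zero: DF = P = 8301/10000 ≈ 0.830100

1 1 497/500
2 2 1929/2000
3 3 47/50
4 4 1119/1250
5 5 2217/2500
6 6 883/1000
7 7 1081/1250
8 8 8301/10000
DF(8y) is solved at step 8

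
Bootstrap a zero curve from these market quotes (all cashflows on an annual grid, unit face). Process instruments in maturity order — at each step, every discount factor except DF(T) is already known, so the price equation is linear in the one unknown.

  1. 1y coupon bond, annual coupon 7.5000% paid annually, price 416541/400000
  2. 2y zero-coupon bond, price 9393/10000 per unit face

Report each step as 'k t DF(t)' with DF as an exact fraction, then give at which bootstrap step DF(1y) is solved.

step 1 [1y] bond c/1=3/40: DF=(416541/400000 − 3/40·(0))/(1+3/40) = 9687/10000 ≈ 0.968700
step 2 [2y] zero: DF = P = 9393/10000 ≈ 0.939300

1 1 9687/10000
2 2 9393/10000
DF(1y) is solved at step 1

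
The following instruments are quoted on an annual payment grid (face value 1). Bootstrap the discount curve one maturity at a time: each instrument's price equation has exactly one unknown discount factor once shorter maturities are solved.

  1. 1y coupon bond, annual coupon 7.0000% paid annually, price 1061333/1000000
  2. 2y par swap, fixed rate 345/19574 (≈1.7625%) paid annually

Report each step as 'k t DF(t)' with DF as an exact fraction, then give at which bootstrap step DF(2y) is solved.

step 1 [1y] bond c/1=7/100: DF=(1061333/1000000 − 7/100·(0))/(1+7/100) = 9919/10000 ≈ 0.991900
step 2 [2y] swap r/1=345/19574: DF=(1 − 345/19574·(0.991900))/(1+345/19574) = 1931/2000 ≈ 0.965500

1 1 9919/10000
2 2 1931/2000
DF(2y) is solved at step 2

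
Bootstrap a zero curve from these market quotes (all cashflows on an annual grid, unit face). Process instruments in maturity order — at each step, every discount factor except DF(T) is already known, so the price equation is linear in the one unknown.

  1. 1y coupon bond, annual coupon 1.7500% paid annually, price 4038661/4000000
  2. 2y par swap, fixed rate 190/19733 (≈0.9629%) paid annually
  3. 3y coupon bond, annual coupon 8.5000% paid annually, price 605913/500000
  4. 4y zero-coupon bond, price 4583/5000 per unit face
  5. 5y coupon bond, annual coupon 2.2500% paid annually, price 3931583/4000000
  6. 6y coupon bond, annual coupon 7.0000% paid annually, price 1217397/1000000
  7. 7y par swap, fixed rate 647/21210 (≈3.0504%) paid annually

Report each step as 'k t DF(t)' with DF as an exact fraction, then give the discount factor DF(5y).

step 1 [1y] bond c/1=7/400: DF=(4038661/4000000 − 7/400·(0))/(1+7/400) = 9923/10000 ≈ 0.992300
step 2 [2y] swap r/1=190/19733: DF=(1 − 190/19733·(0.992300))/(1+190/19733) = 981/1000 ≈ 0.981000
step 3 [3y] bond c/1=17/200: DF=(605913/500000 − 17/200·(0.992300+0.981000))/(1+17/200) = 9623/10000 ≈ 0.962300
step 4 [4y] zero: DF = P = 4583/5000 ≈ 0.916600
step 5 [5y] bond c/1=9/400: DF=(3931583/4000000 − 9/400·(0.992300+0.981000+0.962300+0.916600))/(1+9/400) = 1753/2000 ≈ 0.876500
step 6 [6y] bond c/1=7/100: DF=(1217397/1000000 − 7/100·(0.992300+0.981000+0.962300+0.916600+0.876500))/(1+7/100) = 2071/2500 ≈ 0.828400
step 7 [7y] swap r/1=647/21210: DF=(1 − 647/21210·(0.992300+0.981000+0.962300+0.916600+0.876500+0.828400))/(1+647/21210) = 8059/10000 ≈ 0.805900

1 1 9923/10000
2 2 981/1000
3 3 9623/10000
4 4 4583/5000
5 5 1753/2000
6 6 2071/2500
7 7 8059/10000
DF(5y) = 1753/2000 ≈ 0.876500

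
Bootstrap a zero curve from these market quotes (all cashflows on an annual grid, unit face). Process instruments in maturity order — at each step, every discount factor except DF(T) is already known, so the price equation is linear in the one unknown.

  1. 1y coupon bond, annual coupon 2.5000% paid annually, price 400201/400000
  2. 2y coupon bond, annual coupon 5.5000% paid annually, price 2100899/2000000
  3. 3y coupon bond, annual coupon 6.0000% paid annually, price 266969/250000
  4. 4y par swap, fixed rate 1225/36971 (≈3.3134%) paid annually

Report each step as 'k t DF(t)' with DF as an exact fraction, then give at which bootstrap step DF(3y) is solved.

1 1 9761/10000
2 2 1181/1250
3 3 8987/10000
4 4 351/400
DF(3y) is solved at step 3

step 1 [1y] bond c/1=1/40: DF=(400201/400000 − 1/40·(0))/(1+1/40) = 9761/10000 ≈ 0.976100
step 2 [2y] bond c/1=11/200: DF=(2100899/2000000 − 11/200·(0.976100))/(1+11/200) = 1181/1250 ≈ 0.944800
step 3 [3y] bond c/1=3/50: DF=(266969/250000 − 3/50·(0.976100+0.944800))/(1+3/50) = 8987/10000 ≈ 0.898700
step 4 [4y] swap r/1=1225/36971: DF=(1 − 1225/36971·(0.976100+0.944800+0.898700))/(1+1225/36971) = 351/400 ≈ 0.877500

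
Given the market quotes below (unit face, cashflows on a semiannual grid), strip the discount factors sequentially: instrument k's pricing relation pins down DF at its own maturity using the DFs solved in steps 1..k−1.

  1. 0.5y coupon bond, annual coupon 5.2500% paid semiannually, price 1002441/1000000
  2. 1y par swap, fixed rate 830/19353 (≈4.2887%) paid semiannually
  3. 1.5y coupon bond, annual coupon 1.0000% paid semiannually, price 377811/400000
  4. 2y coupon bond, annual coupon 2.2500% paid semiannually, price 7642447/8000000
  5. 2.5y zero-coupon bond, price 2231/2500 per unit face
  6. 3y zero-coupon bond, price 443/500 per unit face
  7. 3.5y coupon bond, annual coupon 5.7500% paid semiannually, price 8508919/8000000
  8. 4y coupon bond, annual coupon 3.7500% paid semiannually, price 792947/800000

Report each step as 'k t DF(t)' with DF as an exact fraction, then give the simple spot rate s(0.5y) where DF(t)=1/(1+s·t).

step 1 [0.5y] bond c/2=21/800: DF=(1002441/1000000 − 21/800·(0))/(1+21/800) = 1221/1250 ≈ 0.976800
step 2 [1y] swap r/2=415/19353: DF=(1 − 415/19353·(0.976800))/(1+415/19353) = 1917/2000 ≈ 0.958500
step 3 [1.5y] bond c/2=1/200: DF=(377811/400000 − 1/200·(0.976800+0.958500))/(1+1/200) = 4651/5000 ≈ 0.930200
step 4 [2y] bond c/2=9/800: DF=(7642447/8000000 − 9/800·(0.976800+0.958500+0.930200))/(1+9/800) = 1141/1250 ≈ 0.912800
step 5 [2.5y] zero: DF = P = 2231/2500 ≈ 0.892400
step 6 [3y] zero: DF = P = 443/500 ≈ 0.886000
step 7 [3.5y] bond c/2=23/800: DF=(8508919/8000000 − 23/800·(0.976800+0.958500+0.930200+0.912800+0.892400+0.886000))/(1+23/800) = 4393/5000 ≈ 0.878600
step 8 [4y] bond c/2=3/160: DF=(792947/800000 − 3/160·(0.976800+0.958500+0.930200+0.912800+0.892400+0.886000+0.878600))/(1+3/160) = 1709/2000 ≈ 0.854500

1 1/2 1221/1250
2 1 1917/2000
3 3/2 4651/5000
4 2 1141/1250
5 5/2 2231/2500
6 3 443/500
7 7/2 4393/5000
8 4 1709/2000
s(0.5y) = (1/(1221/1250) − 1)/(1/2) = 58/1221 ≈ 4.7502%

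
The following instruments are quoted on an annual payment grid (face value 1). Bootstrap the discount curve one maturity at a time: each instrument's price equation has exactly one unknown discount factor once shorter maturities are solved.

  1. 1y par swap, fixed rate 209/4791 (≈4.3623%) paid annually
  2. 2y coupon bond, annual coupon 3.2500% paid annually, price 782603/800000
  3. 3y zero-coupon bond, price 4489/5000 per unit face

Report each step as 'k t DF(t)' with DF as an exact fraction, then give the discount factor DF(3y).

1 1 4791/5000
2 2 9173/10000
3 3 4489/5000
DF(3y) = 4489/5000 ≈ 0.897800

step 1 [1y] swap r/1=209/4791: DF=(1 − 209/4791·(0))/(1+209/4791) = 4791/5000 ≈ 0.958200
step 2 [2y] bond c/1=13/400: DF=(782603/800000 − 13/400·(0.958200))/(1+13/400) = 9173/10000 ≈ 0.917300
step 3 [3y] zero: DF = P = 4489/5000 ≈ 0.897800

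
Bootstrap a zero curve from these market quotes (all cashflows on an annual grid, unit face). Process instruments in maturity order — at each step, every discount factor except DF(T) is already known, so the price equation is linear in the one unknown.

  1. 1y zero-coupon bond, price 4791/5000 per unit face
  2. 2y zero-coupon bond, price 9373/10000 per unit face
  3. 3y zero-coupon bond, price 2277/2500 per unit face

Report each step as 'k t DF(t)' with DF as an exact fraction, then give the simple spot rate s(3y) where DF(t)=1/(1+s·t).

step 1 [1y] zero: DF = P = 4791/5000 ≈ 0.958200
step 2 [2y] zero: DF = P = 9373/10000 ≈ 0.937300
step 3 [3y] zero: DF = P = 2277/2500 ≈ 0.910800

1 1 4791/5000
2 2 9373/10000
3 3 2277/2500
s(3y) = (1/(2277/2500) − 1)/(3) = 223/6831 ≈ 3.2645%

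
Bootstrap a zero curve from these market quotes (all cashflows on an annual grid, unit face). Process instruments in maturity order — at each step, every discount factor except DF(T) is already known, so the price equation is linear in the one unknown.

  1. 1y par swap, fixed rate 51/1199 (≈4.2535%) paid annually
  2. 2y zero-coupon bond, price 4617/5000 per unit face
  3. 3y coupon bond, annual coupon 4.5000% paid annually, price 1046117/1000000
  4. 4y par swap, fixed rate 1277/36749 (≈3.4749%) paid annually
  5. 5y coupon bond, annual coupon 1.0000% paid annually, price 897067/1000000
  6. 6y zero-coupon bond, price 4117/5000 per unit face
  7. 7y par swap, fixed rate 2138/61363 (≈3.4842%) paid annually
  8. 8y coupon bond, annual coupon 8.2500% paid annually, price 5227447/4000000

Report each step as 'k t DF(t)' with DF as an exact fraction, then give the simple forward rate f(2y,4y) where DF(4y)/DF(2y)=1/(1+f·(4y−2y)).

step 1 [1y] swap r/1=51/1199: DF=(1 − 51/1199·(0))/(1+51/1199) = 1199/1250 ≈ 0.959200
step 2 [2y] zero: DF = P = 4617/5000 ≈ 0.923400
step 3 [3y] bond c/1=9/200: DF=(1046117/1000000 − 9/200·(0.959200+0.923400))/(1+9/200) = 23/25 ≈ 0.920000
step 4 [4y] swap r/1=1277/36749: DF=(1 − 1277/36749·(0.959200+0.923400+0.920000))/(1+1277/36749) = 8723/10000 ≈ 0.872300
step 5 [5y] bond c/1=1/100: DF=(897067/1000000 − 1/100·(0.959200+0.923400+0.920000+0.872300))/(1+1/100) = 4259/5000 ≈ 0.851800
step 6 [6y] zero: DF = P = 4117/5000 ≈ 0.823400
step 7 [7y] swap r/1=2138/61363: DF=(1 − 2138/61363·(0.959200+0.923400+0.920000+0.872300+0.851800+0.823400))/(1+2138/61363) = 3931/5000 ≈ 0.786200
step 8 [8y] bond c/1=33/400: DF=(5227447/4000000 − 33/400·(0.959200+0.923400+0.920000+0.872300+0.851800+0.823400+0.786200))/(1+33/400) = 1849/2500 ≈ 0.739600

1 1 1199/1250
2 2 4617/5000
3 3 23/25
4 4 8723/10000
5 5 4259/5000
6 6 4117/5000
7 7 3931/5000
8 8 1849/2500
f(2y,4y) = ((4617/5000)/(8723/10000) − 1)/(2) = 511/17446 ≈ 2.9290%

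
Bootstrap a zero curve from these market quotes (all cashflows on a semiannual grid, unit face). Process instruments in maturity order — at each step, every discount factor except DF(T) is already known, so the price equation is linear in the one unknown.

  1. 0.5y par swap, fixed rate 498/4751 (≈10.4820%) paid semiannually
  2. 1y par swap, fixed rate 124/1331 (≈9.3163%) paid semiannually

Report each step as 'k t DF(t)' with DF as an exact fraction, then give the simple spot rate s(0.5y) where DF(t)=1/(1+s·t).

step 1 [0.5y] swap r/2=249/4751: DF=(1 − 249/4751·(0))/(1+249/4751) = 4751/5000 ≈ 0.950200
step 2 [1y] swap r/2=62/1331: DF=(1 − 62/1331·(0.950200))/(1+62/1331) = 2283/2500 ≈ 0.913200

1 1/2 4751/5000
2 1 2283/2500
s(0.5y) = (1/(4751/5000) − 1)/(1/2) = 498/4751 ≈ 10.4820%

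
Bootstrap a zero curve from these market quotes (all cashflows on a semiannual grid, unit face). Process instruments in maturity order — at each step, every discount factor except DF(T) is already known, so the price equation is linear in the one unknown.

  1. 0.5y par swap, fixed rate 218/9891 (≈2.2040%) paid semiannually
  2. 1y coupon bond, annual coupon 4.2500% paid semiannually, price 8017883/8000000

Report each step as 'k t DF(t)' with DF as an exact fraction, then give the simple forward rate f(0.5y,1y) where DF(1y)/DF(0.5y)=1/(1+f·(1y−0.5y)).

step 1 [0.5y] swap r/2=109/9891: DF=(1 − 109/9891·(0))/(1+109/9891) = 9891/10000 ≈ 0.989100
step 2 [1y] bond c/2=17/800: DF=(8017883/8000000 − 17/800·(0.989100))/(1+17/800) = 1201/1250 ≈ 0.960800

1 1/2 9891/10000
2 1 1201/1250
f(0.5y,1y) = ((9891/10000)/(1201/1250) − 1)/(1/2) = 283/4804 ≈ 5.8909%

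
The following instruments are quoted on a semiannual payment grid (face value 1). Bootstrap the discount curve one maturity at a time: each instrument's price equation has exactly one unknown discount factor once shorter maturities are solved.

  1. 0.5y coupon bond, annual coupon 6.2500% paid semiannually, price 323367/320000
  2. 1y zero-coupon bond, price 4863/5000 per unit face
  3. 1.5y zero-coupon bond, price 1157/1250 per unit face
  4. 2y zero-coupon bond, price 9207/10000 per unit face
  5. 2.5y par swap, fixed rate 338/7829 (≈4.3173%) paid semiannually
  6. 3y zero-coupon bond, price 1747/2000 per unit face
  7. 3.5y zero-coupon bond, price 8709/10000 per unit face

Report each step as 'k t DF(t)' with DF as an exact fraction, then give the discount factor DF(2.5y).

1 1/2 9799/10000
2 1 4863/5000
3 3/2 1157/1250
4 2 9207/10000
5 5/2 4493/5000
6 3 1747/2000
7 7/2 8709/10000
DF(2.5y) = 4493/5000 ≈ 0.898600

step 1 [0.5y] bond c/2=1/32: DF=(323367/320000 − 1/32·(0))/(1+1/32) = 9799/10000 ≈ 0.979900
step 2 [1y] zero: DF = P = 4863/5000 ≈ 0.972600
step 3 [1.5y] zero: DF = P = 1157/1250 ≈ 0.925600
step 4 [2y] zero: DF = P = 9207/10000 ≈ 0.920700
step 5 [2.5y] swap r/2=169/7829: DF=(1 − 169/7829·(0.979900+0.972600+0.925600+0.920700))/(1+169/7829) = 4493/5000 ≈ 0.898600
step 6 [3y] zero: DF = P = 1747/2000 ≈ 0.873500
step 7 [3.5y] zero: DF = P = 8709/10000 ≈ 0.870900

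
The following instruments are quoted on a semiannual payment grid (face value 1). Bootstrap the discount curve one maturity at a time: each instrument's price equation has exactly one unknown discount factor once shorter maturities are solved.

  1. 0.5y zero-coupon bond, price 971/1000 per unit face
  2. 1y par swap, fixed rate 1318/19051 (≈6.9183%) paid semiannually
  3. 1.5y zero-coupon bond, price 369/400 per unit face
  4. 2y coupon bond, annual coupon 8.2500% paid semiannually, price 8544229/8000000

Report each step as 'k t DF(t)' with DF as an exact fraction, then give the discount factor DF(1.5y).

step 1 [0.5y] zero: DF = P = 971/1000 ≈ 0.971000
step 2 [1y] swap r/2=659/19051: DF=(1 − 659/19051·(0.971000))/(1+659/19051) = 9341/10000 ≈ 0.934100
step 3 [1.5y] zero: DF = P = 369/400 ≈ 0.922500
step 4 [2y] bond c/2=33/800: DF=(8544229/8000000 − 33/800·(0.971000+0.934100+0.922500))/(1+33/800) = 9137/10000 ≈ 0.913700

1 1/2 971/1000
2 1 9341/10000
3 3/2 369/400
4 2 9137/10000
DF(1.5y) = 369/400 ≈ 0.922500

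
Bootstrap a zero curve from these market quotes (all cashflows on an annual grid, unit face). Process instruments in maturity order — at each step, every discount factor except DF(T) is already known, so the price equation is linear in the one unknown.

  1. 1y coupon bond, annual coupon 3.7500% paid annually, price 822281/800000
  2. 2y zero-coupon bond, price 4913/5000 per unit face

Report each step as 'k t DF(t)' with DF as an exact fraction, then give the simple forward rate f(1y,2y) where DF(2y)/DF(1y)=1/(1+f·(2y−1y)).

1 1 9907/10000
2 2 4913/5000
f(1y,2y) = ((9907/10000)/(4913/5000) − 1)/(1) = 81/9826 ≈ 0.8243%

step 1 [1y] bond c/1=3/80: DF=(822281/800000 − 3/80·(0))/(1+3/80) = 9907/10000 ≈ 0.990700
step 2 [2y] zero: DF = P = 4913/5000 ≈ 0.982600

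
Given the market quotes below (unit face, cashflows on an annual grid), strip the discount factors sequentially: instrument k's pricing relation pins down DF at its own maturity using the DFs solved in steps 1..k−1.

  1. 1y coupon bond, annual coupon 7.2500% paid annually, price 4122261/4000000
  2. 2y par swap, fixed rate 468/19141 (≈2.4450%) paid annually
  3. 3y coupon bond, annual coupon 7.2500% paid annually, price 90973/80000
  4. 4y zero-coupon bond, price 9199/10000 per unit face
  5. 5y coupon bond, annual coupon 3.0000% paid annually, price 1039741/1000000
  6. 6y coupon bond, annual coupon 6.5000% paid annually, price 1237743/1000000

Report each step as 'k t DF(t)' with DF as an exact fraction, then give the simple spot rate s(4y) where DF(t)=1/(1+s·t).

1 1 9609/10000
2 2 2383/2500
3 3 9309/10000
4 4 9199/10000
5 5 4499/5000
6 6 351/400
s(4y) = (1/(9199/10000) − 1)/(4) = 801/36796 ≈ 2.1769%

step 1 [1y] bond c/1=29/400: DF=(4122261/4000000 − 29/400·(0))/(1+29/400) = 9609/10000 ≈ 0.960900
step 2 [2y] swap r/1=468/19141: DF=(1 − 468/19141·(0.960900))/(1+468/19141) = 2383/2500 ≈ 0.953200
step 3 [3y] bond c/1=29/400: DF=(90973/80000 − 29/400·(0.960900+0.953200))/(1+29/400) = 9309/10000 ≈ 0.930900
step 4 [4y] zero: DF = P = 9199/10000 ≈ 0.919900
step 5 [5y] bond c/1=3/100: DF=(1039741/1000000 − 3/100·(0.960900+0.953200+0.930900+0.919900))/(1+3/100) = 4499/5000 ≈ 0.899800
step 6 [6y] bond c/1=13/200: DF=(1237743/1000000 − 13/200·(0.960900+0.953200+0.930900+0.919900+0.899800))/(1+13/200) = 351/400 ≈ 0.877500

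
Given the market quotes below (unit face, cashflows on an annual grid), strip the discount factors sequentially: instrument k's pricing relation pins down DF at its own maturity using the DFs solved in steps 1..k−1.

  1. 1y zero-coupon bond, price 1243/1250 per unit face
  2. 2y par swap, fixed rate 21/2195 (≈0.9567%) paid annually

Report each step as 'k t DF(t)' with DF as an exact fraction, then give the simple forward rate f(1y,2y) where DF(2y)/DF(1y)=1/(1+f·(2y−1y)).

1 1 1243/1250
2 2 9811/10000
f(1y,2y) = ((1243/1250)/(9811/10000) − 1)/(1) = 133/9811 ≈ 1.3556%

step 1 [1y] zero: DF = P = 1243/1250 ≈ 0.994400
step 2 [2y] swap r/1=21/2195: DF=(1 − 21/2195·(0.994400))/(1+21/2195) = 9811/10000 ≈ 0.981100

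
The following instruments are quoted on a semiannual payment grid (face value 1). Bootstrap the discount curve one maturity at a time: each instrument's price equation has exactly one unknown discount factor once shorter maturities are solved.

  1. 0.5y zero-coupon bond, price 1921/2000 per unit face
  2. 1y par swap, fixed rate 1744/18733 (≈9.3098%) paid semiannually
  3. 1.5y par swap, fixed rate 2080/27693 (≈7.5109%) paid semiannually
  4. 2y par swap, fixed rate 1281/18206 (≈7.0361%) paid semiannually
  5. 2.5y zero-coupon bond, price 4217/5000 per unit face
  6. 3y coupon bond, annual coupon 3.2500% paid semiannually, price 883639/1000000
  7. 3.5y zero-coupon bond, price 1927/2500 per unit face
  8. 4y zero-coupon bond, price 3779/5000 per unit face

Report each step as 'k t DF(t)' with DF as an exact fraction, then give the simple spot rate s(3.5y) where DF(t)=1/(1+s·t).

1 1/2 1921/2000
2 1 1141/1250
3 3/2 112/125
4 2 8719/10000
5 5/2 4217/5000
6 3 3989/5000
7 7/2 1927/2500
8 4 3779/5000
s(3.5y) = (1/(1927/2500) − 1)/(7/2) = 1146/13489 ≈ 8.4958%

step 1 [0.5y] zero: DF = P = 1921/2000 ≈ 0.960500
step 2 [1y] swap r/2=872/18733: DF=(1 − 872/18733·(0.960500))/(1+872/18733) = 1141/1250 ≈ 0.912800
step 3 [1.5y] swap r/2=1040/27693: DF=(1 − 1040/27693·(0.960500+0.912800))/(1+1040/27693) = 112/125 ≈ 0.896000
step 4 [2y] swap r/2=1281/36412: DF=(1 − 1281/36412·(0.960500+0.912800+0.896000))/(1+1281/36412) = 8719/10000 ≈ 0.871900
step 5 [2.5y] zero: DF = P = 4217/5000 ≈ 0.843400
step 6 [3y] bond c/2=13/800: DF=(883639/1000000 − 13/800·(0.960500+0.912800+0.896000+0.871900+0.843400))/(1+13/800) = 3989/5000 ≈ 0.797800
step 7 [3.5y] zero: DF = P = 1927/2500 ≈ 0.770800
step 8 [4y] zero: DF = P = 3779/5000 ≈ 0.755800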